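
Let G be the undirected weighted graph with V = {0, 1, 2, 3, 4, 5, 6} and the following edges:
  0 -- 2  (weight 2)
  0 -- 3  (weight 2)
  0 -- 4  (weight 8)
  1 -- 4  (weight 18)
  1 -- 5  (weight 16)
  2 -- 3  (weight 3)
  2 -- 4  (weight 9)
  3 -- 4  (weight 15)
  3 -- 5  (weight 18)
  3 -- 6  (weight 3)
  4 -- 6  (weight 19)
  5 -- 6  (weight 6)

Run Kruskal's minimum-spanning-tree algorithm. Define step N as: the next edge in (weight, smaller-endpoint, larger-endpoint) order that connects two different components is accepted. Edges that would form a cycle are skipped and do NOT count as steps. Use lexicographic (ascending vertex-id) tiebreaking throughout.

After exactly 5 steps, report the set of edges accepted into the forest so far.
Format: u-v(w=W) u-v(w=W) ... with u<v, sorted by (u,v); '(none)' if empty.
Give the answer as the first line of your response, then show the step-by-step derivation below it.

0-2(w=2) 0-3(w=2) 0-4(w=8) 3-6(w=3) 5-6(w=6)

step 1: add edge 0-2 (w=2); MST = {0-2(w=2)}
step 2: add edge 0-3 (w=2); MST = {0-2(w=2) 0-3(w=2)}
step 3: add edge 3-6 (w=3); MST = {0-2(w=2) 0-3(w=2) 3-6(w=3)}
step 4: add edge 5-6 (w=6); MST = {0-2(w=2) 0-3(w=2) 3-6(w=3) 5-6(w=6)}
step 5: add edge 0-4 (w=8); MST = {0-2(w=2) 0-3(w=2) 0-4(w=8) 3-6(w=3) 5-6(w=6)}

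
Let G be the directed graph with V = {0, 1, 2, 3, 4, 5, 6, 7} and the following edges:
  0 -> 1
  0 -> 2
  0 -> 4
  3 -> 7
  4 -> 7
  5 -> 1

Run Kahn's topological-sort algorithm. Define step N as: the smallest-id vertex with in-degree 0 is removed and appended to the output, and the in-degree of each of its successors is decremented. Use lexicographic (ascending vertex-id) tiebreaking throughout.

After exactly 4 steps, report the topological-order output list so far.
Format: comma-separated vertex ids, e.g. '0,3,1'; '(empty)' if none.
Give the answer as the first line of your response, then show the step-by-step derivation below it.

0,2,3,4

step 1: output 0; order=[0]; indeg=(0,1,0,0,0,0,0,2)
step 2: output 2; order=[0,2]; indeg=(0,1,0,0,0,0,0,2)
step 3: output 3; order=[0,2,3]; indeg=(0,1,0,0,0,0,0,1)
step 4: output 4; order=[0,2,3,4]; indeg=(0,1,0,0,0,0,0,0)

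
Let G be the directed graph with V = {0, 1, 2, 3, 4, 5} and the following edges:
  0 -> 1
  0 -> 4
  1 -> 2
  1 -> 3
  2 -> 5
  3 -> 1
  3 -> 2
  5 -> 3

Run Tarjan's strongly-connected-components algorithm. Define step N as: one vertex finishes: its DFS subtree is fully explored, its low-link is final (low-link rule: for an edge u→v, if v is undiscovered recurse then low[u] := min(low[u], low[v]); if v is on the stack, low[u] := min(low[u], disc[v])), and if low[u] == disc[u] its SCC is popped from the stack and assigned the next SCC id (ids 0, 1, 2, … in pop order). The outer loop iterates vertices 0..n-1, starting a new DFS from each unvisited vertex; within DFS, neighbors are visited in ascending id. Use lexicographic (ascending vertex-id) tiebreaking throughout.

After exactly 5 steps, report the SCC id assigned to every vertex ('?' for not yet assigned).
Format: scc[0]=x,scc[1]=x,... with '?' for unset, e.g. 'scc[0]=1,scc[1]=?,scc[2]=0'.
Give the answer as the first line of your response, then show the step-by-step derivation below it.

scc[0]=?,scc[1]=0,scc[2]=0,scc[3]=0,scc[4]=1,scc[5]=0

step 1: low=(low[0]=0,low[1]=1,low[2]=2,low[3]=1,low[4]=?,low[5]=3); scc=(scc[0]=?,scc[1]=?,scc[2]=?,scc[3]=?,scc[4]=?,scc[5]=?)
step 2: low=(low[0]=0,low[1]=1,low[2]=2,low[3]=1,low[4]=?,low[5]=1); scc=(scc[0]=?,scc[1]=?,scc[2]=?,scc[3]=?,scc[4]=?,scc[5]=?)
step 3: low=(low[0]=0,low[1]=1,low[2]=1,low[3]=1,low[4]=?,low[5]=1); scc=(scc[0]=?,scc[1]=?,scc[2]=?,scc[3]=?,scc[4]=?,scc[5]=?)
step 4: low=(low[0]=0,low[1]=1,low[2]=1,low[3]=1,low[4]=?,low[5]=1); scc=(scc[0]=?,scc[1]=0,scc[2]=0,scc[3]=0,scc[4]=?,scc[5]=0)
step 5: low=(low[0]=0,low[1]=1,low[2]=1,low[3]=1,low[4]=5,low[5]=1); scc=(scc[0]=?,scc[1]=0,scc[2]=0,scc[3]=0,scc[4]=1,scc[5]=0)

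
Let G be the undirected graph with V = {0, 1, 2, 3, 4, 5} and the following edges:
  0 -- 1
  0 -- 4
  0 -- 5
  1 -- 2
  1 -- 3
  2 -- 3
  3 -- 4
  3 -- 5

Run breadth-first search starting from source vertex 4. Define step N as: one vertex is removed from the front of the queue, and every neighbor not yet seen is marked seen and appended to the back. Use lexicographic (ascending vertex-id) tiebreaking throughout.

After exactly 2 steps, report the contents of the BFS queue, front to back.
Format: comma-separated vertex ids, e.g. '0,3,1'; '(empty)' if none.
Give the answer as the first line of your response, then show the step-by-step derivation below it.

3,1,5

step 1: dequeue 4; queue=[0,3]; order=4
step 2: dequeue 0; queue=[3,1,5]; order=4,0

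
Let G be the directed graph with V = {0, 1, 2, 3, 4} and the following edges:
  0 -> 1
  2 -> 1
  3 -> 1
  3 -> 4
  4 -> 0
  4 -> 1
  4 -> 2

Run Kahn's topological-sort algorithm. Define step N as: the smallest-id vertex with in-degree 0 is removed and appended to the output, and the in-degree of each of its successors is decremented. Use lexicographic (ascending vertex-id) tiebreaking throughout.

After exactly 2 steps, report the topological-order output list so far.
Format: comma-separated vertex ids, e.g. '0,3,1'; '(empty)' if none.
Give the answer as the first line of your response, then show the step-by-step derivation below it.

3,4

step 1: output 3; order=[3]; indeg=(1,3,1,0,0)
step 2: output 4; order=[3,4]; indeg=(0,2,0,0,0)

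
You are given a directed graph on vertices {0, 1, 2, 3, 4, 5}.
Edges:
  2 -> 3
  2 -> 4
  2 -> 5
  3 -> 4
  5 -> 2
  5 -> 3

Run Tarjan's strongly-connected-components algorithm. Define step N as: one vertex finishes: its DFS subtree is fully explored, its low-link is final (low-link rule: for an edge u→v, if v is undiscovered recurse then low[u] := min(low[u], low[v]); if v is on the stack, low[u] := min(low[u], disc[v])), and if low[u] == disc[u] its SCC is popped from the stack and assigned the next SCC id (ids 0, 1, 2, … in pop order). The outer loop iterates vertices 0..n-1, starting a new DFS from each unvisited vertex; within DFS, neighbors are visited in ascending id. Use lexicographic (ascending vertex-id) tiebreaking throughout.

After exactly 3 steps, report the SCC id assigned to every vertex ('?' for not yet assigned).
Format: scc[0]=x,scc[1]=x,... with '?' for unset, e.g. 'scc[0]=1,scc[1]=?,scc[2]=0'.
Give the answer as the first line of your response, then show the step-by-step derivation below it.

scc[0]=0,scc[1]=1,scc[2]=?,scc[3]=?,scc[4]=2,scc[5]=?

step 1: low=(low[0]=0,low[1]=?,low[2]=?,low[3]=?,low[4]=?,low[5]=?); scc=(scc[0]=0,scc[1]=?,scc[2]=?,scc[3]=?,scc[4]=?,scc[5]=?)
step 2: low=(low[0]=0,low[1]=1,low[2]=?,low[3]=?,low[4]=?,low[5]=?); scc=(scc[0]=0,scc[1]=1,scc[2]=?,scc[3]=?,scc[4]=?,scc[5]=?)
step 3: low=(low[0]=0,low[1]=1,low[2]=2,low[3]=3,low[4]=4,low[5]=?); scc=(scc[0]=0,scc[1]=1,scc[2]=?,scc[3]=?,scc[4]=2,scc[5]=?)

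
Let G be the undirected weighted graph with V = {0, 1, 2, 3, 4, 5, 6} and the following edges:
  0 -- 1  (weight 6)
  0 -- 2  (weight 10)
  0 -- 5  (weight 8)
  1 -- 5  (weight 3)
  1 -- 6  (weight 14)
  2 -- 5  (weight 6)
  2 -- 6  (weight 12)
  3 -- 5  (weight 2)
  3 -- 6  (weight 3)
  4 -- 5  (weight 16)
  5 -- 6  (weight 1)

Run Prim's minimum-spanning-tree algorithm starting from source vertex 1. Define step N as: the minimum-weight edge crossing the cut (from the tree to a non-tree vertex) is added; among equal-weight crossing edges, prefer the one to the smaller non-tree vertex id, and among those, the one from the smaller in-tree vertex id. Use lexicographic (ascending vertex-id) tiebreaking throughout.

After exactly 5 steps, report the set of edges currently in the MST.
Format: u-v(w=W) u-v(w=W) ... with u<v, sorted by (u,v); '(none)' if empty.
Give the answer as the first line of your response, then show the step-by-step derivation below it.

0-1(w=6) 1-5(w=3) 2-5(w=6) 3-5(w=2) 5-6(w=1)

step 1: add edge 1-5 (w=3); MST = {1-5(w=3)}
step 2: add edge 5-6 (w=1); MST = {1-5(w=3) 5-6(w=1)}
step 3: add edge 3-5 (w=2); MST = {1-5(w=3) 3-5(w=2) 5-6(w=1)}
step 4: add edge 0-1 (w=6); MST = {0-1(w=6) 1-5(w=3) 3-5(w=2) 5-6(w=1)}
step 5: add edge 2-5 (w=6); MST = {0-1(w=6) 1-5(w=3) 2-5(w=6) 3-5(w=2) 5-6(w=1)}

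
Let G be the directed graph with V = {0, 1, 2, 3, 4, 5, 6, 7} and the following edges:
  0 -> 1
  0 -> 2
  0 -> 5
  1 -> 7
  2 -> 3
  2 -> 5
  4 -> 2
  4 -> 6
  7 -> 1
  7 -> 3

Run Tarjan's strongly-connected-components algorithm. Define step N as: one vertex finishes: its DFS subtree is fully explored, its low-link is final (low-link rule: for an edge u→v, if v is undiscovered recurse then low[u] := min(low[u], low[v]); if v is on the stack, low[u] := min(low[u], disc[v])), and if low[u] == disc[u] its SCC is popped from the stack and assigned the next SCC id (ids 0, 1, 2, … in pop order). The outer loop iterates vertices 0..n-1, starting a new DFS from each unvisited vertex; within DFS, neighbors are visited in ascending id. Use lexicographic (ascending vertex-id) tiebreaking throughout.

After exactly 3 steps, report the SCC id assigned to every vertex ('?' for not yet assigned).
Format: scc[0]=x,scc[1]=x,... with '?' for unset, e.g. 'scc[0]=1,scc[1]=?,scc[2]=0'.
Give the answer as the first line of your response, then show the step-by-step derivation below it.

scc[0]=?,scc[1]=1,scc[2]=?,scc[3]=0,scc[4]=?,scc[5]=?,scc[6]=?,scc[7]=1

step 1: low=(low[0]=0,low[1]=1,low[2]=?,low[3]=3,low[4]=?,low[5]=?,low[6]=?,low[7]=1); scc=(scc[0]=?,scc[1]=?,scc[2]=?,scc[3]=0,scc[4]=?,scc[5]=?,scc[6]=?,scc[7]=?)
step 2: low=(low[0]=0,low[1]=1,low[2]=?,low[3]=3,low[4]=?,low[5]=?,low[6]=?,low[7]=1); scc=(scc[0]=?,scc[1]=?,scc[2]=?,scc[3]=0,scc[4]=?,scc[5]=?,scc[6]=?,scc[7]=?)
step 3: low=(low[0]=0,low[1]=1,low[2]=?,low[3]=3,low[4]=?,low[5]=?,low[6]=?,low[7]=1); scc=(scc[0]=?,scc[1]=1,scc[2]=?,scc[3]=0,scc[4]=?,scc[5]=?,scc[6]=?,scc[7]=1)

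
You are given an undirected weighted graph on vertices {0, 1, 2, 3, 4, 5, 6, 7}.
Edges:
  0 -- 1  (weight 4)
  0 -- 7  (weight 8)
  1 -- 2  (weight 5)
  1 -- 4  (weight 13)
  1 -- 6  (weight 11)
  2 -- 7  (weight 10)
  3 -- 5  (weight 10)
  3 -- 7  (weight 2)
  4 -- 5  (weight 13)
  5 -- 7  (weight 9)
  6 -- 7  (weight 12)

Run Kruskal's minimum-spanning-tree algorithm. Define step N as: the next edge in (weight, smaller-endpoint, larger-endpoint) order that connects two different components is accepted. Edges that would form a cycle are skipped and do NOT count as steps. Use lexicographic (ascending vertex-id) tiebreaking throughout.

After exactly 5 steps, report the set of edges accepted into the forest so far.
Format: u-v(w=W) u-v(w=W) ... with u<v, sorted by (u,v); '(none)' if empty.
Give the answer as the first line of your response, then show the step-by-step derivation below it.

0-1(w=4) 0-7(w=8) 1-2(w=5) 3-7(w=2) 5-7(w=9)

step 1: add edge 3-7 (w=2); MST = {3-7(w=2)}
step 2: add edge 0-1 (w=4); MST = {0-1(w=4) 3-7(w=2)}
step 3: add edge 1-2 (w=5); MST = {0-1(w=4) 1-2(w=5) 3-7(w=2)}
step 4: add edge 0-7 (w=8); MST = {0-1(w=4) 0-7(w=8) 1-2(w=5) 3-7(w=2)}
step 5: add edge 5-7 (w=9); MST = {0-1(w=4) 0-7(w=8) 1-2(w=5) 3-7(w=2) 5-7(w=9)}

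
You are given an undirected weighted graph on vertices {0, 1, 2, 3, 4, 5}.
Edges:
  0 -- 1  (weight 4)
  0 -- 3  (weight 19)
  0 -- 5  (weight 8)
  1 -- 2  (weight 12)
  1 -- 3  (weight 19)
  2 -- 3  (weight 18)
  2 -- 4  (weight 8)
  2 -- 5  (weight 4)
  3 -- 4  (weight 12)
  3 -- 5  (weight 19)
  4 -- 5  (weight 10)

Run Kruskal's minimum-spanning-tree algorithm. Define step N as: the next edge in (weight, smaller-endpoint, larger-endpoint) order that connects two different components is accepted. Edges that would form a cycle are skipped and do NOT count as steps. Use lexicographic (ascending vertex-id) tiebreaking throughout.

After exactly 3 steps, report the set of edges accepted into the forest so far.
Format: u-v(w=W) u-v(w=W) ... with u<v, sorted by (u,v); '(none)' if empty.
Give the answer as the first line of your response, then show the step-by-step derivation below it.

0-1(w=4) 0-5(w=8) 2-5(w=4)

step 1: add edge 0-1 (w=4); MST = {0-1(w=4)}
step 2: add edge 2-5 (w=4); MST = {0-1(w=4) 2-5(w=4)}
step 3: add edge 0-5 (w=8); MST = {0-1(w=4) 0-5(w=8) 2-5(w=4)}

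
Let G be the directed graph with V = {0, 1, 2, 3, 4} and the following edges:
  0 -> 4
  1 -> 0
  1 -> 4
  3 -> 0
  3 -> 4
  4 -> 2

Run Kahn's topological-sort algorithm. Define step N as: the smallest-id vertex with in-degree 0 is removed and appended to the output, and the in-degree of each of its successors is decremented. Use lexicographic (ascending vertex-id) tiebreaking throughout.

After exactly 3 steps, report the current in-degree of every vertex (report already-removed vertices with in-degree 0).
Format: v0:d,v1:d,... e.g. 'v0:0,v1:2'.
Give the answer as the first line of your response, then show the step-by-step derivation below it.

v0:0,v1:0,v2:1,v3:0,v4:0

step 1: output 1; order=[1]; indeg=(1,0,1,0,2)
step 2: output 3; order=[1,3]; indeg=(0,0,1,0,1)
step 3: output 0; order=[1,3,0]; indeg=(0,0,1,0,0)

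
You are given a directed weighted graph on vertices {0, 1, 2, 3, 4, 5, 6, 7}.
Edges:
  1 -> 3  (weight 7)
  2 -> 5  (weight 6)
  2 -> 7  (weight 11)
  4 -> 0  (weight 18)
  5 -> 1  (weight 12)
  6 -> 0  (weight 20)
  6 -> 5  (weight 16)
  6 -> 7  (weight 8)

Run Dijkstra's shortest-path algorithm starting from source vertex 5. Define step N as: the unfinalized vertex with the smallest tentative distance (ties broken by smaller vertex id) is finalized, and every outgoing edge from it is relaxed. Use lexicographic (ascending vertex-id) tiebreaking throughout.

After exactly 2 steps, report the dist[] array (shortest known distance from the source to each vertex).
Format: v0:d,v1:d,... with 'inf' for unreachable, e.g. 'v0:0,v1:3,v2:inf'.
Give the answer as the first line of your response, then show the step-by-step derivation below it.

v0:inf,v1:12,v2:inf,v3:19,v4:inf,v5:0,v6:inf,v7:inf

step 1: dist = v0:inf,v1:12,v2:inf,v3:inf,v4:inf,v5:0,v6:inf,v7:inf
step 2: dist = v0:inf,v1:12,v2:inf,v3:19,v4:inf,v5:0,v6:inf,v7:inf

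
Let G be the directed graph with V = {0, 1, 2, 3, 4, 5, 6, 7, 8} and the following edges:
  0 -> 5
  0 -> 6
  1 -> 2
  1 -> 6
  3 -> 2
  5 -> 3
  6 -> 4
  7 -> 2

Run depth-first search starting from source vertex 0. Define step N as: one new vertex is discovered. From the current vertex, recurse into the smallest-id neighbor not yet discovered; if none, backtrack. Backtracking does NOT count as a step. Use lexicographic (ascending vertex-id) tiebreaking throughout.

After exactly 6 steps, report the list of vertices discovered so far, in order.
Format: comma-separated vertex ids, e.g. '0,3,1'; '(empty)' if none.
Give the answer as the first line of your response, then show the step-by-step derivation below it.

0,5,3,2,6,4

step 1: discover 0; path=0; order=0
step 2: discover 5; path=0>5; order=0,5
step 3: discover 3; path=0>5>3; order=0,5,3
step 4: discover 2; path=0>5>3>2; order=0,5,3,2
step 5: discover 6; path=0>6; order=0,5,3,2,6
step 6: discover 4; path=0>6>4; order=0,5,3,2,6,4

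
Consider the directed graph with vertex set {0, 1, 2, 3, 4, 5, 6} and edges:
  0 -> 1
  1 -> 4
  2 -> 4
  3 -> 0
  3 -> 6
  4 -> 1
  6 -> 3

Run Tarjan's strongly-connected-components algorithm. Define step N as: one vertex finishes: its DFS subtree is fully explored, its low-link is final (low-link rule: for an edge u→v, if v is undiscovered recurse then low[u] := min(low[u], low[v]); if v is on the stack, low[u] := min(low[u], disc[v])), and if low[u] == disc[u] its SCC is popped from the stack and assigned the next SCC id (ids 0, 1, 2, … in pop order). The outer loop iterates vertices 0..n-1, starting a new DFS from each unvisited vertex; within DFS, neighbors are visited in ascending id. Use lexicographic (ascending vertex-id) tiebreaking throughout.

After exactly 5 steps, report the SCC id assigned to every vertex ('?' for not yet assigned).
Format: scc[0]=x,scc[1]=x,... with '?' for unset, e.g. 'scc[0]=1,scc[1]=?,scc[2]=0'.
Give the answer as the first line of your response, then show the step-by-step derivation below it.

scc[0]=1,scc[1]=0,scc[2]=2,scc[3]=?,scc[4]=0,scc[5]=?,scc[6]=?

step 1: low=(low[0]=0,low[1]=1,low[2]=?,low[3]=?,low[4]=1,low[5]=?,low[6]=?); scc=(scc[0]=?,scc[1]=?,scc[2]=?,scc[3]=?,scc[4]=?,scc[5]=?,scc[6]=?)
step 2: low=(low[0]=0,low[1]=1,low[2]=?,low[3]=?,low[4]=1,low[5]=?,low[6]=?); scc=(scc[0]=?,scc[1]=0,scc[2]=?,scc[3]=?,scc[4]=0,scc[5]=?,scc[6]=?)
step 3: low=(low[0]=0,low[1]=1,low[2]=?,low[3]=?,low[4]=1,low[5]=?,low[6]=?); scc=(scc[0]=1,scc[1]=0,scc[2]=?,scc[3]=?,scc[4]=0,scc[5]=?,scc[6]=?)
step 4: low=(low[0]=0,low[1]=1,low[2]=3,low[3]=?,low[4]=1,low[5]=?,low[6]=?); scc=(scc[0]=1,scc[1]=0,scc[2]=2,scc[3]=?,scc[4]=0,scc[5]=?,scc[6]=?)
step 5: low=(low[0]=0,low[1]=1,low[2]=3,low[3]=4,low[4]=1,low[5]=?,low[6]=4); scc=(scc[0]=1,scc[1]=0,scc[2]=2,scc[3]=?,scc[4]=0,scc[5]=?,scc[6]=?)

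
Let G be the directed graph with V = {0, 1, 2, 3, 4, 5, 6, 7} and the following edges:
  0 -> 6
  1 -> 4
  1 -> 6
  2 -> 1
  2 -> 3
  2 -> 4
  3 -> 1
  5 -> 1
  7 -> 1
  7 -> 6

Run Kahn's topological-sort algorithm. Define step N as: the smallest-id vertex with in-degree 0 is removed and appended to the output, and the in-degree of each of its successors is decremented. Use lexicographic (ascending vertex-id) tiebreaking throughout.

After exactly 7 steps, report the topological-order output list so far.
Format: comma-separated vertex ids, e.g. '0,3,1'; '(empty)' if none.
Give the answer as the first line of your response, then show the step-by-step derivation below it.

0,2,3,5,7,1,4

step 1: output 0; order=[0]; indeg=(0,4,0,1,2,0,2,0)
step 2: output 2; order=[0,2]; indeg=(0,3,0,0,1,0,2,0)
step 3: output 3; order=[0,2,3]; indeg=(0,2,0,0,1,0,2,0)
step 4: output 5; order=[0,2,3,5]; indeg=(0,1,0,0,1,0,2,0)
step 5: output 7; order=[0,2,3,5,7]; indeg=(0,0,0,0,1,0,1,0)
step 6: output 1; order=[0,2,3,5,7,1]; indeg=(0,0,0,0,0,0,0,0)
step 7: output 4; order=[0,2,3,5,7,1,4]; indeg=(0,0,0,0,0,0,0,0)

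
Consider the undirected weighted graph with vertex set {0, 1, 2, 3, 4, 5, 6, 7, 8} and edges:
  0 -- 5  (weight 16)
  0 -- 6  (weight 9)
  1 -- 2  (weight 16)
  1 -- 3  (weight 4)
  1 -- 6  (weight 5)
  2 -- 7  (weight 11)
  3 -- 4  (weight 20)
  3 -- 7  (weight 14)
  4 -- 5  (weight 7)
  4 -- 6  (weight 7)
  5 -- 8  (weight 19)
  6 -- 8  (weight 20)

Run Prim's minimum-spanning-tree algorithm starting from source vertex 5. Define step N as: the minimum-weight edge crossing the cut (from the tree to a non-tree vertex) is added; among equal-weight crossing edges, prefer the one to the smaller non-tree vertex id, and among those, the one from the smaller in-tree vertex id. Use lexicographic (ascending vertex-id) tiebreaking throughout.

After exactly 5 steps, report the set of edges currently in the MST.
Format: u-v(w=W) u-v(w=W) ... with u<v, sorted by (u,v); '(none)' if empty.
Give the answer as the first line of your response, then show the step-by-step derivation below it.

0-6(w=9) 1-3(w=4) 1-6(w=5) 4-5(w=7) 4-6(w=7)

step 1: add edge 4-5 (w=7); MST = {4-5(w=7)}
step 2: add edge 4-6 (w=7); MST = {4-5(w=7) 4-6(w=7)}
step 3: add edge 1-6 (w=5); MST = {1-6(w=5) 4-5(w=7) 4-6(w=7)}
step 4: add edge 1-3 (w=4); MST = {1-3(w=4) 1-6(w=5) 4-5(w=7) 4-6(w=7)}
step 5: add edge 0-6 (w=9); MST = {0-6(w=9) 1-3(w=4) 1-6(w=5) 4-5(w=7) 4-6(w=7)}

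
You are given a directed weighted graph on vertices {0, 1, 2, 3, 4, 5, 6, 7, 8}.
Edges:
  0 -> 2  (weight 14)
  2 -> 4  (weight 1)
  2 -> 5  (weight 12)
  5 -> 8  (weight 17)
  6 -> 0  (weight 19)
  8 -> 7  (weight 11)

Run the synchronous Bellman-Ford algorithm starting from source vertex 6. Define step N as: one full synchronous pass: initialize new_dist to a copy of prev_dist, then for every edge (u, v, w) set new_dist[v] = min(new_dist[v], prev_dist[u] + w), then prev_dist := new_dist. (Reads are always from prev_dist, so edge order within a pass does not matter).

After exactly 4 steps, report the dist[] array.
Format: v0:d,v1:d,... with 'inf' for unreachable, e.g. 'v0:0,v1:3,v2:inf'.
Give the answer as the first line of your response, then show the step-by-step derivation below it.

v0:19,v1:inf,v2:33,v3:inf,v4:34,v5:45,v6:0,v7:inf,v8:62

step 1: dist = v0:19,v1:inf,v2:inf,v3:inf,v4:inf,v5:inf,v6:0,v7:inf,v8:inf
step 2: dist = v0:19,v1:inf,v2:33,v3:inf,v4:inf,v5:inf,v6:0,v7:inf,v8:inf
step 3: dist = v0:19,v1:inf,v2:33,v3:inf,v4:34,v5:45,v6:0,v7:inf,v8:inf
step 4: dist = v0:19,v1:inf,v2:33,v3:inf,v4:34,v5:45,v6:0,v7:inf,v8:62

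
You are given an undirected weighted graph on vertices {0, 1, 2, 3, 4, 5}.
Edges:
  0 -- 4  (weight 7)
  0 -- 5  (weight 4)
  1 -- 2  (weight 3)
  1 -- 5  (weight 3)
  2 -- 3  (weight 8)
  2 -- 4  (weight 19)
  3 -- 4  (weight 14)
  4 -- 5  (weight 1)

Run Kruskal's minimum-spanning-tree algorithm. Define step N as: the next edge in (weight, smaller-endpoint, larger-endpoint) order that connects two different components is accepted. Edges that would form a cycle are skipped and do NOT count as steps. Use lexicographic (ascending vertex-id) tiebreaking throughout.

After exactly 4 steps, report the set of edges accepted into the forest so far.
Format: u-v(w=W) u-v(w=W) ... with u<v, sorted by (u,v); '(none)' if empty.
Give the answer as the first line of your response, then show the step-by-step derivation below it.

0-5(w=4) 1-2(w=3) 1-5(w=3) 4-5(w=1)

step 1: add edge 4-5 (w=1); MST = {4-5(w=1)}
step 2: add edge 1-2 (w=3); MST = {1-2(w=3) 4-5(w=1)}
step 3: add edge 1-5 (w=3); MST = {1-2(w=3) 1-5(w=3) 4-5(w=1)}
step 4: add edge 0-5 (w=4); MST = {0-5(w=4) 1-2(w=3) 1-5(w=3) 4-5(w=1)}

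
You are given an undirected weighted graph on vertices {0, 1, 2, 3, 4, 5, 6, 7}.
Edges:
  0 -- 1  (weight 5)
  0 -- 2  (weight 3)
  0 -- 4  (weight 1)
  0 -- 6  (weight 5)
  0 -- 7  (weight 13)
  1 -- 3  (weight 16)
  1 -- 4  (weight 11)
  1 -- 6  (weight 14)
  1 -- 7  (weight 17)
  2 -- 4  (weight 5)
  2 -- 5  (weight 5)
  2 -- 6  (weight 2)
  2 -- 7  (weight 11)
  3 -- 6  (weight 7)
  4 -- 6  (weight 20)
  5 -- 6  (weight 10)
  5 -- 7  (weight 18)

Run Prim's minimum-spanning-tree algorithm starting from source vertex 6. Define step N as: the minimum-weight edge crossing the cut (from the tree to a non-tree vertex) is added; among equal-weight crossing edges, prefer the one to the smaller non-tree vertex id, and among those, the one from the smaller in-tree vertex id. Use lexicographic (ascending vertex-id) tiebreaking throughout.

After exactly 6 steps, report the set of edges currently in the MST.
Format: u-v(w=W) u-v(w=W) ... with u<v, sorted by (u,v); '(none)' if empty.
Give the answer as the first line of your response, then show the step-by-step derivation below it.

0-1(w=5) 0-2(w=3) 0-4(w=1) 2-5(w=5) 2-6(w=2) 3-6(w=7)

step 1: add edge 2-6 (w=2); MST = {2-6(w=2)}
step 2: add edge 0-2 (w=3); MST = {0-2(w=3) 2-6(w=2)}
step 3: add edge 0-4 (w=1); MST = {0-2(w=3) 0-4(w=1) 2-6(w=2)}
step 4: add edge 0-1 (w=5); MST = {0-1(w=5) 0-2(w=3) 0-4(w=1) 2-6(w=2)}
step 5: add edge 2-5 (w=5); MST = {0-1(w=5) 0-2(w=3) 0-4(w=1) 2-5(w=5) 2-6(w=2)}
step 6: add edge 3-6 (w=7); MST = {0-1(w=5) 0-2(w=3) 0-4(w=1) 2-5(w=5) 2-6(w=2) 3-6(w=7)}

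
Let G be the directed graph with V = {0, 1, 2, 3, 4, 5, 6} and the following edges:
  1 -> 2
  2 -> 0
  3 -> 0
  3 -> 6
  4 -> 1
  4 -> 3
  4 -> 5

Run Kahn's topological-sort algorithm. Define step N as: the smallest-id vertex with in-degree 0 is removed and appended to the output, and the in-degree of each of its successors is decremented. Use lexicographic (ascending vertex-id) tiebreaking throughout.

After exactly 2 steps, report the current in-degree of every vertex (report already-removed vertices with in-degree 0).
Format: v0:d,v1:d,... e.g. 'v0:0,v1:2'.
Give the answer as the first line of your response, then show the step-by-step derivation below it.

v0:2,v1:0,v2:0,v3:0,v4:0,v5:0,v6:1

step 1: output 4; order=[4]; indeg=(2,0,1,0,0,0,1)
step 2: output 1; order=[4,1]; indeg=(2,0,0,0,0,0,1)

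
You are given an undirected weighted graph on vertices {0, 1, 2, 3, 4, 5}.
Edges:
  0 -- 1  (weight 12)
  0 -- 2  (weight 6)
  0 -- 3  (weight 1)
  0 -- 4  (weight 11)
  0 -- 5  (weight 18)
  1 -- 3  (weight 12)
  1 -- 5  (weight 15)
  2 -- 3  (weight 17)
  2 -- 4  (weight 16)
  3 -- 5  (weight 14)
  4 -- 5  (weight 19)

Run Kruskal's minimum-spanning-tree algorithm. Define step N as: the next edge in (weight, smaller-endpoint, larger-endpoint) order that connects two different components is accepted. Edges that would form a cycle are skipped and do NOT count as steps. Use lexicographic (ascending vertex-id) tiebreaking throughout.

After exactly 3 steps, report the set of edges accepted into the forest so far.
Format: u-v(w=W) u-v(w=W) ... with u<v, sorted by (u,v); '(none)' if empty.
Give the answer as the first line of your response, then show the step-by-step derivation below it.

0-2(w=6) 0-3(w=1) 0-4(w=11)

step 1: add edge 0-3 (w=1); MST = {0-3(w=1)}
step 2: add edge 0-2 (w=6); MST = {0-2(w=6) 0-3(w=1)}
step 3: add edge 0-4 (w=11); MST = {0-2(w=6) 0-3(w=1) 0-4(w=11)}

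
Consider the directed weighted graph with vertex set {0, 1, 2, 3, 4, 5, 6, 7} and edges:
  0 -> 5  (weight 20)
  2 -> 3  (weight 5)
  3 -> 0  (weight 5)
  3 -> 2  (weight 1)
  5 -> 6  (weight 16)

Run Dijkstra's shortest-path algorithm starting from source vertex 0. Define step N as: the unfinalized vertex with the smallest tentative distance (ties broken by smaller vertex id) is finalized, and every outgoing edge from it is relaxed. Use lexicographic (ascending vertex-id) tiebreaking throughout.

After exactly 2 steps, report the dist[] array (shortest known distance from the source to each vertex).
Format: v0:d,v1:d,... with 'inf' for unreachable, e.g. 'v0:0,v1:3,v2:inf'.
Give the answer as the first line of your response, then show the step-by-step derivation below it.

v0:0,v1:inf,v2:inf,v3:inf,v4:inf,v5:20,v6:36,v7:inf

step 1: dist = v0:0,v1:inf,v2:inf,v3:inf,v4:inf,v5:20,v6:inf,v7:inf
step 2: dist = v0:0,v1:inf,v2:inf,v3:inf,v4:inf,v5:20,v6:36,v7:inf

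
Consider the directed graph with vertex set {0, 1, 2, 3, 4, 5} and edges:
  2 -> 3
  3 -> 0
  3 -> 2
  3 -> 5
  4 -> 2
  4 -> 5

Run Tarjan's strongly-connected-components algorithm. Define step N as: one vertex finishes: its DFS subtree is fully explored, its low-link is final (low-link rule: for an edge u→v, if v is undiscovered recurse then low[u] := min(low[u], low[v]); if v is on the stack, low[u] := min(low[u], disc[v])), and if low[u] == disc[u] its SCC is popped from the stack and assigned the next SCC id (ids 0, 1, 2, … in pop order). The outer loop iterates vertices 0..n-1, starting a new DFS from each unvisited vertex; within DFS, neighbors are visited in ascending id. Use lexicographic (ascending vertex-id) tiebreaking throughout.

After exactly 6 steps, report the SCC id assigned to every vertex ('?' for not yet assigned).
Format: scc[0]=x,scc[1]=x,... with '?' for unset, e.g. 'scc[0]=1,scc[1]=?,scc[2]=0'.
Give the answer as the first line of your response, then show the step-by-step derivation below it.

scc[0]=0,scc[1]=1,scc[2]=3,scc[3]=3,scc[4]=4,scc[5]=2

step 1: low=(low[0]=0,low[1]=?,low[2]=?,low[3]=?,low[4]=?,low[5]=?); scc=(scc[0]=0,scc[1]=?,scc[2]=?,scc[3]=?,scc[4]=?,scc[5]=?)
step 2: low=(low[0]=0,low[1]=1,low[2]=?,low[3]=?,low[4]=?,low[5]=?); scc=(scc[0]=0,scc[1]=1,scc[2]=?,scc[3]=?,scc[4]=?,scc[5]=?)
step 3: low=(low[0]=0,low[1]=1,low[2]=2,low[3]=2,low[4]=?,low[5]=4); scc=(scc[0]=0,scc[1]=1,scc[2]=?,scc[3]=?,scc[4]=?,scc[5]=2)
step 4: low=(low[0]=0,low[1]=1,low[2]=2,low[3]=2,low[4]=?,low[5]=4); scc=(scc[0]=0,scc[1]=1,scc[2]=?,scc[3]=?,scc[4]=?,scc[5]=2)
step 5: low=(low[0]=0,low[1]=1,low[2]=2,low[3]=2,low[4]=?,low[5]=4); scc=(scc[0]=0,scc[1]=1,scc[2]=3,scc[3]=3,scc[4]=?,scc[5]=2)
step 6: low=(low[0]=0,low[1]=1,low[2]=2,low[3]=2,low[4]=5,low[5]=4); scc=(scc[0]=0,scc[1]=1,scc[2]=3,scc[3]=3,scc[4]=4,scc[5]=2)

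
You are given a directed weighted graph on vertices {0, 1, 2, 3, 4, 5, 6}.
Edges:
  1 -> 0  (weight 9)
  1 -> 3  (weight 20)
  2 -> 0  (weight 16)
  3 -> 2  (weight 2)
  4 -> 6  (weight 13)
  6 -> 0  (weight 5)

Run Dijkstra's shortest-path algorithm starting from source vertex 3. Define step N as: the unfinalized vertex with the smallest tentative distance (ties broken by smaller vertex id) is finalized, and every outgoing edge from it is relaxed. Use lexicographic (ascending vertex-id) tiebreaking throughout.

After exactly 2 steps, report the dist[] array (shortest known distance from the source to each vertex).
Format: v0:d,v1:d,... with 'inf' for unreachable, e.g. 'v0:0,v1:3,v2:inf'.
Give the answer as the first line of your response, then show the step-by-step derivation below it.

v0:18,v1:inf,v2:2,v3:0,v4:inf,v5:inf,v6:inf

step 1: dist = v0:inf,v1:inf,v2:2,v3:0,v4:inf,v5:inf,v6:inf
step 2: dist = v0:18,v1:inf,v2:2,v3:0,v4:inf,v5:inf,v6:inf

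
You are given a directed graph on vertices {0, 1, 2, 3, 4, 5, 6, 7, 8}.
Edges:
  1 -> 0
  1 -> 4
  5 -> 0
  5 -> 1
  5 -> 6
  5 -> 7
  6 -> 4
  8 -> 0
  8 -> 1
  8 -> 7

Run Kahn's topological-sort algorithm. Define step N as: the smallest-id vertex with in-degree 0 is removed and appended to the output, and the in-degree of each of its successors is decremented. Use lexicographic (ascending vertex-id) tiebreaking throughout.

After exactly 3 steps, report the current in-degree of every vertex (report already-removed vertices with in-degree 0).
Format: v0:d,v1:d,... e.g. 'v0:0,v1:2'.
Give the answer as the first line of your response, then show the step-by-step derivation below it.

v0:2,v1:1,v2:0,v3:0,v4:2,v5:0,v6:0,v7:1,v8:0

step 1: output 2; order=[2]; indeg=(3,2,0,0,2,0,1,2,0)
step 2: output 3; order=[2,3]; indeg=(3,2,0,0,2,0,1,2,0)
step 3: output 5; order=[2,3,5]; indeg=(2,1,0,0,2,0,0,1,0)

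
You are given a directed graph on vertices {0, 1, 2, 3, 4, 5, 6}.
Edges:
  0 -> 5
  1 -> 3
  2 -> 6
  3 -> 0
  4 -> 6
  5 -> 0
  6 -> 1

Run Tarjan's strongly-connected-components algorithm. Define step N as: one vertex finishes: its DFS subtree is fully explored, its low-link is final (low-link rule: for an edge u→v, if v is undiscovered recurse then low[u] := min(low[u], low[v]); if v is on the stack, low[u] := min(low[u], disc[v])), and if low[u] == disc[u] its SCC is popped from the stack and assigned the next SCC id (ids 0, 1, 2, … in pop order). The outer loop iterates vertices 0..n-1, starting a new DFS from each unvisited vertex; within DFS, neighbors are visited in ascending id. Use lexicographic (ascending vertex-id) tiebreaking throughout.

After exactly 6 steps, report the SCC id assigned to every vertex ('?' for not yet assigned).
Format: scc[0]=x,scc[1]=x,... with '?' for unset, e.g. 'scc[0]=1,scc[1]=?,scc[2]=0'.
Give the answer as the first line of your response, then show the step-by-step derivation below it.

scc[0]=0,scc[1]=2,scc[2]=4,scc[3]=1,scc[4]=?,scc[5]=0,scc[6]=3

step 1: low=(low[0]=0,low[1]=?,low[2]=?,low[3]=?,low[4]=?,low[5]=0,low[6]=?); scc=(scc[0]=?,scc[1]=?,scc[2]=?,scc[3]=?,scc[4]=?,scc[5]=?,scc[6]=?)
step 2: low=(low[0]=0,low[1]=?,low[2]=?,low[3]=?,low[4]=?,low[5]=0,low[6]=?); scc=(scc[0]=0,scc[1]=?,scc[2]=?,scc[3]=?,scc[4]=?,scc[5]=0,scc[6]=?)
step 3: low=(low[0]=0,low[1]=2,low[2]=?,low[3]=3,low[4]=?,low[5]=0,low[6]=?); scc=(scc[0]=0,scc[1]=?,scc[2]=?,scc[3]=1,scc[4]=?,scc[5]=0,scc[6]=?)
step 4: low=(low[0]=0,low[1]=2,low[2]=?,low[3]=3,low[4]=?,low[5]=0,low[6]=?); scc=(scc[0]=0,scc[1]=2,scc[2]=?,scc[3]=1,scc[4]=?,scc[5]=0,scc[6]=?)
step 5: low=(low[0]=0,low[1]=2,low[2]=4,low[3]=3,low[4]=?,low[5]=0,low[6]=5); scc=(scc[0]=0,scc[1]=2,scc[2]=?,scc[3]=1,scc[4]=?,scc[5]=0,scc[6]=3)
step 6: low=(low[0]=0,low[1]=2,low[2]=4,low[3]=3,low[4]=?,low[5]=0,low[6]=5); scc=(scc[0]=0,scc[1]=2,scc[2]=4,scc[3]=1,scc[4]=?,scc[5]=0,scc[6]=3)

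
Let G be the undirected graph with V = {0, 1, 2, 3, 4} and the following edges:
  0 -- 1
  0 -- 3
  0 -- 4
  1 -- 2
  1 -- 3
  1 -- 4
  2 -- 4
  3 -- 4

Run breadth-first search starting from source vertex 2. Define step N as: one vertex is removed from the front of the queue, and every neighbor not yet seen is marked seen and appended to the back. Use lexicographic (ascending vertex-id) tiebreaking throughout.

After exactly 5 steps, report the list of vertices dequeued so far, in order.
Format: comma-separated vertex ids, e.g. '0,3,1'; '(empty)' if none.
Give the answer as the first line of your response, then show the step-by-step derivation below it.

2,1,4,0,3

step 1: dequeue 2; queue=[1,4]; order=2
step 2: dequeue 1; queue=[4,0,3]; order=2,1
step 3: dequeue 4; queue=[0,3]; order=2,1,4
step 4: dequeue 0; queue=[3]; order=2,1,4,0
step 5: dequeue 3; queue=[(empty)]; order=2,1,4,0,3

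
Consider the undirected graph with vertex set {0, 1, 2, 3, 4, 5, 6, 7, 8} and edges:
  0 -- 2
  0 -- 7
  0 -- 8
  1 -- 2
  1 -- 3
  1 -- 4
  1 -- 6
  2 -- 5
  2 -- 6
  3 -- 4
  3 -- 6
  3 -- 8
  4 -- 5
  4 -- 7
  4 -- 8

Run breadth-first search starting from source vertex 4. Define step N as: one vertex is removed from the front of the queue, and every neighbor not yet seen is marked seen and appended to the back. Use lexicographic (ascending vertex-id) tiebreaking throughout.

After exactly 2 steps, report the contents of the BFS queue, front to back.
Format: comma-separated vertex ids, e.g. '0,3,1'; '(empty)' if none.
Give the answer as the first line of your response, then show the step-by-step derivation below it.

3,5,7,8,2,6

step 1: dequeue 4; queue=[1,3,5,7,8]; order=4
step 2: dequeue 1; queue=[3,5,7,8,2,6]; order=4,1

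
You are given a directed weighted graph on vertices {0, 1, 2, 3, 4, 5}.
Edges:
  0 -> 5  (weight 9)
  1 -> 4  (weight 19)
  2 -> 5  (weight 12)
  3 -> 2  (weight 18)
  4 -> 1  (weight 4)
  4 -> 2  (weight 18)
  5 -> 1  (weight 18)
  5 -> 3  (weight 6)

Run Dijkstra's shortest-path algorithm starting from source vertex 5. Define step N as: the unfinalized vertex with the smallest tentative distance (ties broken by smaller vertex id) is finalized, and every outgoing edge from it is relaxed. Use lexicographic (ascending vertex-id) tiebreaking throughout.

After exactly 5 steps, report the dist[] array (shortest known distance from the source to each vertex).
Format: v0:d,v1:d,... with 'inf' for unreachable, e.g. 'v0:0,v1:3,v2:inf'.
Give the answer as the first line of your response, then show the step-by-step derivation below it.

v0:inf,v1:18,v2:24,v3:6,v4:37,v5:0

step 1: dist = v0:inf,v1:18,v2:inf,v3:6,v4:inf,v5:0
step 2: dist = v0:inf,v1:18,v2:24,v3:6,v4:inf,v5:0
step 3: dist = v0:inf,v1:18,v2:24,v3:6,v4:37,v5:0
step 4: dist = v0:inf,v1:18,v2:24,v3:6,v4:37,v5:0
step 5: dist = v0:inf,v1:18,v2:24,v3:6,v4:37,v5:0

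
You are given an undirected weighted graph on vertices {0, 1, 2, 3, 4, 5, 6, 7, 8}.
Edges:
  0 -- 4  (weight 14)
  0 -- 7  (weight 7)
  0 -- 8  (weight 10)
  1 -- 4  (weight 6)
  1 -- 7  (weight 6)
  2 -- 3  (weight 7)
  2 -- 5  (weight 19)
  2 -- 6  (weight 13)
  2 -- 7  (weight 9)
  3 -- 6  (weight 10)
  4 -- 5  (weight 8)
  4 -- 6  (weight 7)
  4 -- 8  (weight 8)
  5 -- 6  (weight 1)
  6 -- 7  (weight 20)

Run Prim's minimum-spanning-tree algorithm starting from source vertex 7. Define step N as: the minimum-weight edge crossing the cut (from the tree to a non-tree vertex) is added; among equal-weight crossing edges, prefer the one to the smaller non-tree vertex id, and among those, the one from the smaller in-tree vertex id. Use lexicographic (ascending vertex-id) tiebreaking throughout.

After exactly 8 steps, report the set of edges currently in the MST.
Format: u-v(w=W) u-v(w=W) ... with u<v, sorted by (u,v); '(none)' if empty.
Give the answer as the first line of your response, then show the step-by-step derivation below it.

0-7(w=7) 1-4(w=6) 1-7(w=6) 2-3(w=7) 2-7(w=9) 4-6(w=7) 4-8(w=8) 5-6(w=1)

step 1: add edge 1-7 (w=6); MST = {1-7(w=6)}
step 2: add edge 1-4 (w=6); MST = {1-4(w=6) 1-7(w=6)}
step 3: add edge 0-7 (w=7); MST = {0-7(w=7) 1-4(w=6) 1-7(w=6)}
step 4: add edge 4-6 (w=7); MST = {0-7(w=7) 1-4(w=6) 1-7(w=6) 4-6(w=7)}
step 5: add edge 5-6 (w=1); MST = {0-7(w=7) 1-4(w=6) 1-7(w=6) 4-6(w=7) 5-6(w=1)}
step 6: add edge 4-8 (w=8); MST = {0-7(w=7) 1-4(w=6) 1-7(w=6) 4-6(w=7) 4-8(w=8) 5-6(w=1)}
step 7: add edge 2-7 (w=9); MST = {0-7(w=7) 1-4(w=6) 1-7(w=6) 2-7(w=9) 4-6(w=7) 4-8(w=8) 5-6(w=1)}
step 8: add edge 2-3 (w=7); MST = {0-7(w=7) 1-4(w=6) 1-7(w=6) 2-3(w=7) 2-7(w=9) 4-6(w=7) 4-8(w=8) 5-6(w=1)}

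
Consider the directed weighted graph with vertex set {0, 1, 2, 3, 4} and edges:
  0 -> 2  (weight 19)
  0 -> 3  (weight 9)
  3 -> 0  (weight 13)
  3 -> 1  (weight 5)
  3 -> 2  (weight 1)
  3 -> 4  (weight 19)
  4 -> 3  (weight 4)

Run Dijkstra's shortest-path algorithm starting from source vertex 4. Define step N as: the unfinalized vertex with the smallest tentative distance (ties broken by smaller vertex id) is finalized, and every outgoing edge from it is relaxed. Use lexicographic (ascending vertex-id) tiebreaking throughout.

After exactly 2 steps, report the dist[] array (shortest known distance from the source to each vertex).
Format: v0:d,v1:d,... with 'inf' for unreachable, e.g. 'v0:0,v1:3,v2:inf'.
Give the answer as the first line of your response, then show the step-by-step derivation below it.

v0:17,v1:9,v2:5,v3:4,v4:0

step 1: dist = v0:inf,v1:inf,v2:inf,v3:4,v4:0
step 2: dist = v0:17,v1:9,v2:5,v3:4,v4:0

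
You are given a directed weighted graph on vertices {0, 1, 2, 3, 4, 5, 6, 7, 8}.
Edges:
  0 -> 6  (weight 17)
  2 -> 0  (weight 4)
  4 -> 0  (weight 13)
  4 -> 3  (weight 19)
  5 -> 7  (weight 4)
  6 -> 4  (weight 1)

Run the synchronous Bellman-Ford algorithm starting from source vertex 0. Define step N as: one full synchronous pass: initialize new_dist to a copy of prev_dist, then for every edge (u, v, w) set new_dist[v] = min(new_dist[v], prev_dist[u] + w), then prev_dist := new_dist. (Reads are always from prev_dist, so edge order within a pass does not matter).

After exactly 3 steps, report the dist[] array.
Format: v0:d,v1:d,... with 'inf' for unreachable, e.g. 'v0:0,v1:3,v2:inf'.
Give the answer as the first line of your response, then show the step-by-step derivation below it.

v0:0,v1:inf,v2:inf,v3:37,v4:18,v5:inf,v6:17,v7:inf,v8:inf

step 1: dist = v0:0,v1:inf,v2:inf,v3:inf,v4:inf,v5:inf,v6:17,v7:inf,v8:inf
step 2: dist = v0:0,v1:inf,v2:inf,v3:inf,v4:18,v5:inf,v6:17,v7:inf,v8:inf
step 3: dist = v0:0,v1:inf,v2:inf,v3:37,v4:18,v5:inf,v6:17,v7:inf,v8:inf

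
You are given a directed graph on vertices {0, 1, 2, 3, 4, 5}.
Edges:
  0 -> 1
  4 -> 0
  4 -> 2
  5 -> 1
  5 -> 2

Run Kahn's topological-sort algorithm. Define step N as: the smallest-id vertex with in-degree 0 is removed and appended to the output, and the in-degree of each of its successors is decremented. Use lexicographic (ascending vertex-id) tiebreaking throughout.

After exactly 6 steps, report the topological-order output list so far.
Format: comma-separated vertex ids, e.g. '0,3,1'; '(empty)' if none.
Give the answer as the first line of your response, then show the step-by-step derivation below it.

3,4,0,5,1,2

step 1: output 3; order=[3]; indeg=(1,2,2,0,0,0)
step 2: output 4; order=[3,4]; indeg=(0,2,1,0,0,0)
step 3: output 0; order=[3,4,0]; indeg=(0,1,1,0,0,0)
step 4: output 5; order=[3,4,0,5]; indeg=(0,0,0,0,0,0)
step 5: output 1; order=[3,4,0,5,1]; indeg=(0,0,0,0,0,0)
step 6: output 2; order=[3,4,0,5,1,2]; indeg=(0,0,0,0,0,0)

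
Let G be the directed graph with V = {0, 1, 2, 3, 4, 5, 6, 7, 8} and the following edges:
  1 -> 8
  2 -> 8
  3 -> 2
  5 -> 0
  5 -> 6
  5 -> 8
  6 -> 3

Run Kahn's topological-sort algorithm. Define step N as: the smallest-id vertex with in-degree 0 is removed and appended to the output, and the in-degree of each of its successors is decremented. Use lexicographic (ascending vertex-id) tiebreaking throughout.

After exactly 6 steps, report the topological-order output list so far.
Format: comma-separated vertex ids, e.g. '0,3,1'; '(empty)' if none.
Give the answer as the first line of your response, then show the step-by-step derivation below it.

1,4,5,0,6,3

step 1: output 1; order=[1]; indeg=(1,0,1,1,0,0,1,0,2)
step 2: output 4; order=[1,4]; indeg=(1,0,1,1,0,0,1,0,2)
step 3: output 5; order=[1,4,5]; indeg=(0,0,1,1,0,0,0,0,1)
step 4: output 0; order=[1,4,5,0]; indeg=(0,0,1,1,0,0,0,0,1)
step 5: output 6; order=[1,4,5,0,6]; indeg=(0,0,1,0,0,0,0,0,1)
step 6: output 3; order=[1,4,5,0,6,3]; indeg=(0,0,0,0,0,0,0,0,1)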